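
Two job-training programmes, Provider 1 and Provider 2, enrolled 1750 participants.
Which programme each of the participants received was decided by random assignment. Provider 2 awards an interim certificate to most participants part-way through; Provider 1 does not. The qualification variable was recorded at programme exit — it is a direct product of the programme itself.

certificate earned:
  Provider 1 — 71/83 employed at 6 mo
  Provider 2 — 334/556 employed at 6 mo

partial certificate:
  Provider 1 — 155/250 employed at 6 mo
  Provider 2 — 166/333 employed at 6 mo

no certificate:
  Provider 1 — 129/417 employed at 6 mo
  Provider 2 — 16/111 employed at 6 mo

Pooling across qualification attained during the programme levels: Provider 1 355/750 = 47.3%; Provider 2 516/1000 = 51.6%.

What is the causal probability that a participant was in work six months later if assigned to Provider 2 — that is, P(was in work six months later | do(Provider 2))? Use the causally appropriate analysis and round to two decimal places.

0.52

Because the programme influences qualification attained during the programme, qualification attained during the programme is a post-treatment mediator, not a confounder. Stratifying on it would bias the estimate; the causal effect is the crude pooled difference.
So P(outcome | do(Provider 2)) is just the pooled rate for Provider 2: 516/1000 = 0.516.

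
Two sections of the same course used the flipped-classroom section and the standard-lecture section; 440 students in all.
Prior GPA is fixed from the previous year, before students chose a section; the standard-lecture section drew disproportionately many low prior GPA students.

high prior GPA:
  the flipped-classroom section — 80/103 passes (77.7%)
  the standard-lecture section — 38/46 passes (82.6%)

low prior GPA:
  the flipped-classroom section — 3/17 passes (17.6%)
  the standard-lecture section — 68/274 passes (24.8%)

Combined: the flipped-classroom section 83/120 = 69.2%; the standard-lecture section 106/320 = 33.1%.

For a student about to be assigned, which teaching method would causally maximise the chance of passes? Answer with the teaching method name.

Within every prior GPA band level the standard-lecture section has the higher rate, yet pooled the flipped-classroom section does — Simpson's reversal.
Prior GPA band satisfies the back-door criterion: it is not a descendant of the teaching method, and it blocks the spurious path from teaching method to outcome. Adjusting for it (i.e., using the within-prior GPA band rates) gives the causal effect.
Within each level — high prior GPA: 77.7% vs 82.6%; low prior GPA: 17.6% vs 24.8% — the standard-lecture section is higher every time.

the standard-lecture section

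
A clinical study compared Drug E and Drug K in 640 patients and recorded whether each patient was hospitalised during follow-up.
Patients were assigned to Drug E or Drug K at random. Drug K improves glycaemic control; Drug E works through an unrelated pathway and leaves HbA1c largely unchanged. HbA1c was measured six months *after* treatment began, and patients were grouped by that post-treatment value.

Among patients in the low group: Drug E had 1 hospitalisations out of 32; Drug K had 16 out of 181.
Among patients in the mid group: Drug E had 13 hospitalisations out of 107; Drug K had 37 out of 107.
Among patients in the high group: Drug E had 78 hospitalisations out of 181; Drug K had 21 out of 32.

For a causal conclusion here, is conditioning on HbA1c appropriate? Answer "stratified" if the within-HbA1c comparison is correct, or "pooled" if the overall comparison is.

pooled

Drug E is lower inside every HbA1c stratum but Drug K is lower in aggregate. Whether to stratify depends on how HbA1c relates to the drug.
HbA1c lies on the pathway drug → HbA1c → outcome, so adjusting for it blocks the indirect effect. For the total causal effect of drug, use the unadjusted pooled rates.
Pooled: Drug E 28.7% vs Drug K 23.1%; Drug K is lower overall.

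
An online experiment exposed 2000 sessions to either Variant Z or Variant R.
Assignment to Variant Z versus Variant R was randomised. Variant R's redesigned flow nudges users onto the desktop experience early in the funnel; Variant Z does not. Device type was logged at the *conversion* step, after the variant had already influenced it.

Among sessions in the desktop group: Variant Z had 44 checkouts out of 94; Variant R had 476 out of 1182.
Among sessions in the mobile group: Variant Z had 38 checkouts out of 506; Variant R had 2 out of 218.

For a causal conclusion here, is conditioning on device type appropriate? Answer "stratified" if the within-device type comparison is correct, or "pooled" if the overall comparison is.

Device type here is a post-treatment variable shaped by the variant; conditioning on it would introduce bias rather than remove it. The overall comparison is the causal one.
Pooled: Variant Z 13.7% vs Variant R 34.1%; Variant R is higher overall.

pooled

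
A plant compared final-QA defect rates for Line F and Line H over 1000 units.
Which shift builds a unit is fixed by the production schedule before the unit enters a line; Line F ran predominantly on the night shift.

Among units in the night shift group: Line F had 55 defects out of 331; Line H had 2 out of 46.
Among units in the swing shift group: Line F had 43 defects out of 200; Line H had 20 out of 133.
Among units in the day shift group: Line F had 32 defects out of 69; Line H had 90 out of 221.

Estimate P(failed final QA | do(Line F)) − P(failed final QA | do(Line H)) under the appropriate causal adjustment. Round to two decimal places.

The stratified and pooled comparisons disagree (Line H wins within each shift; Line F wins overall), so the answer turns on the causal role of shift.
Shift differs across lines for reasons unrelated to any effect of the line itself, and it separately predicts the outcome — a classic confounder. We must compare within shift levels.
Adjusting over the population distribution of shift: 0.377·(0.166−0.043) + 0.333·(0.215−0.150) + 0.290·(0.464−0.407) = +0.084.

+0.08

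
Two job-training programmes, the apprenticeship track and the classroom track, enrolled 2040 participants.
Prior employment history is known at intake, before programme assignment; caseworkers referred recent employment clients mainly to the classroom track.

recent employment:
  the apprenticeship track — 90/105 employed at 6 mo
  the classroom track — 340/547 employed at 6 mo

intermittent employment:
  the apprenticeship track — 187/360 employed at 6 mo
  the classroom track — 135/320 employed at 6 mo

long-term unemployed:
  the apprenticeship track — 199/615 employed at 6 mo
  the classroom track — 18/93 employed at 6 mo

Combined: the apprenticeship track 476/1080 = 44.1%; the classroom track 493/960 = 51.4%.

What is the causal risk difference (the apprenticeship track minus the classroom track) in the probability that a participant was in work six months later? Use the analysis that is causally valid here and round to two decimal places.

The prior employment history-specific comparison favours the apprenticeship track throughout, but the pooled figures favour the classroom track. The question is whether to condition on prior employment history.
The imbalance in prior employment history arose from how participants were allocated, not from anything the programme did; and prior employment history independently affects the outcome. The pooled gap is confounded — condition on prior employment history.
Adjusting over the population distribution of prior employment history: 0.320·(0.857−0.622) + 0.333·(0.519−0.422) + 0.347·(0.324−0.194) = +0.153.

+0.15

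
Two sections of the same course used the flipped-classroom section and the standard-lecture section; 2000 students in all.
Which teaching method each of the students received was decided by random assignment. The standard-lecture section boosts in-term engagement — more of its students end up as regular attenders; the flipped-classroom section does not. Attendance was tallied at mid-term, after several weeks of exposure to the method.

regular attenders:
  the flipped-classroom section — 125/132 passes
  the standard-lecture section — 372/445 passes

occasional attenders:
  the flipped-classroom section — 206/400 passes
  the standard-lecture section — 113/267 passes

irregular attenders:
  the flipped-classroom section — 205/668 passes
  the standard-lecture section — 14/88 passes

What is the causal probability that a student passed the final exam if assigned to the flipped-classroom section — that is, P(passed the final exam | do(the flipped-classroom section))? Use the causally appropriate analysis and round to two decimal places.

The distribution of mid-term attendance is itself part of what the teaching method does — it is an intermediate outcome. Holding it fixed would remove that part of the effect; the total effect is the pooled difference.
So P(outcome | do(the flipped-classroom section)) is just the pooled rate for the flipped-classroom section: 536/1200 = 0.447.

0.45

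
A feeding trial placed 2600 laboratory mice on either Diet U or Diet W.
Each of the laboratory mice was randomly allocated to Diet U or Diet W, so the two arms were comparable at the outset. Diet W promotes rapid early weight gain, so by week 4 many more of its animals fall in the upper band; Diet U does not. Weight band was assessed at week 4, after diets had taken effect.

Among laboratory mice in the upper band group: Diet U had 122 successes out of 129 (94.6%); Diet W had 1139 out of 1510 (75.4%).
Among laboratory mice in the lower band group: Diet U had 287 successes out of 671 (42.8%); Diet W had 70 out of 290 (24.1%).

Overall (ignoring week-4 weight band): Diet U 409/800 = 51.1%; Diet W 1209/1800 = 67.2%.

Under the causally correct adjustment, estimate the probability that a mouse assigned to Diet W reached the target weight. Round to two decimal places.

0.67

The week-4 weight band-specific comparison favours Diet U throughout, but the pooled figures favour Diet W. The question is whether to condition on week-4 weight band.
Week-4 weight band is downstream of the diet. One should not condition on a consequence of treatment, so the overall rates are the right comparison.
So P(outcome | do(Diet W)) is just the pooled rate for Diet W: 1209/1800 = 0.672.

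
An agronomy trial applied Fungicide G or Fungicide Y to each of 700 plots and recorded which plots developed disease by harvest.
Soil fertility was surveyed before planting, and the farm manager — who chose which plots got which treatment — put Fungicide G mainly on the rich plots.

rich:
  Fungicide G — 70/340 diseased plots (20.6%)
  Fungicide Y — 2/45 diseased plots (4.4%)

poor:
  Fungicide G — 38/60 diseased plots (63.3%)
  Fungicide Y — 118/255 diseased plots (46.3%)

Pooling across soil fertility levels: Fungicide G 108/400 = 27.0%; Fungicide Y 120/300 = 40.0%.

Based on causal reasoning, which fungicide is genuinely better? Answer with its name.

Fungicide Y

The imbalance in soil fertility arose from how plots were allocated, not from anything the fungicide did; and soil fertility independently affects the outcome. The pooled gap is confounded — condition on soil fertility.
Within each level — rich: 20.6% vs 4.4%; poor: 63.3% vs 46.3% — Fungicide Y is lower every time.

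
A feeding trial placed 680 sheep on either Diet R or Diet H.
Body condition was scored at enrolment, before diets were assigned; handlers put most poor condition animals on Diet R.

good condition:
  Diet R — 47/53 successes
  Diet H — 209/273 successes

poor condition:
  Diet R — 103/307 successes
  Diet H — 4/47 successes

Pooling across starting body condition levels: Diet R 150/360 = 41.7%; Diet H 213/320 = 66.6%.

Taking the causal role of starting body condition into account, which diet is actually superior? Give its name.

The stratified and pooled comparisons disagree (Diet R wins within each starting body condition; Diet H wins overall), so the answer turns on the causal role of starting body condition.
Nothing the diet does changes starting body condition; the imbalance is an allocation artefact. With starting body condition also predicting the outcome, the pooled figure is confounded, and the within-stratum comparison is the causal one.
Within each level — good condition: 88.7% vs 76.6%; poor condition: 33.6% vs 8.5% — Diet R is higher every time.

Diet R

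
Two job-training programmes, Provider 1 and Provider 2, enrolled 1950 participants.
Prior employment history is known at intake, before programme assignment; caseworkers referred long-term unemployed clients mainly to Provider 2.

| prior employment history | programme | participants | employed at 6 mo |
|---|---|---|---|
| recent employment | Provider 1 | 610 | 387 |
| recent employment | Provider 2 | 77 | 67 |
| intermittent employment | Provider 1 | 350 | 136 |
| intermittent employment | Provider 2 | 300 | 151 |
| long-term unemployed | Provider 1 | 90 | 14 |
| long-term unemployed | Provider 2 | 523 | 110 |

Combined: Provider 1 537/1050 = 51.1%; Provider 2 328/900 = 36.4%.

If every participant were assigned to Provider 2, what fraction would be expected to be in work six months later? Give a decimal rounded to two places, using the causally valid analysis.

Provider 2 is higher inside every prior employment history stratum but Provider 1 is higher in aggregate. Whether to stratify depends on how prior employment history relates to the programme.
Since prior employment history is a pre-existing factor (not a product of the programme) and it affects the outcome on its own, it is a confounder. The stratified rates, not the pooled rate, identify the causal effect.
Standardising Provider 2 to the population prior employment history mix: 0.352·67/77 + 0.333·151/300 + 0.314·110/523 = 0.540.

0.54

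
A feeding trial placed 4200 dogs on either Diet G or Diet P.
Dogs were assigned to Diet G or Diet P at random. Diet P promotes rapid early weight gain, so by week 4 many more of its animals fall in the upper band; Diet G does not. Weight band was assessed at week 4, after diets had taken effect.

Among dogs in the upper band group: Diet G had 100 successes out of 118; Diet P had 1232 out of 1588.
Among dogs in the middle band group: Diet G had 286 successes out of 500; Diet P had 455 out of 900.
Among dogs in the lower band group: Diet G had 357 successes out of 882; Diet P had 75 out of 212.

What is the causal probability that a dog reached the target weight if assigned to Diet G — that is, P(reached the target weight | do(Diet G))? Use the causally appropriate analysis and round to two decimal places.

Diet G is higher inside every week-4 weight band stratum but Diet P is higher in aggregate. Whether to stratify depends on how week-4 weight band relates to the diet.
Week-4 weight band is downstream of the diet. One should not condition on a consequence of treatment, so the overall rates are the right comparison.
So P(outcome | do(Diet G)) is just the pooled rate for Diet G: 743/1500 = 0.495.

0.50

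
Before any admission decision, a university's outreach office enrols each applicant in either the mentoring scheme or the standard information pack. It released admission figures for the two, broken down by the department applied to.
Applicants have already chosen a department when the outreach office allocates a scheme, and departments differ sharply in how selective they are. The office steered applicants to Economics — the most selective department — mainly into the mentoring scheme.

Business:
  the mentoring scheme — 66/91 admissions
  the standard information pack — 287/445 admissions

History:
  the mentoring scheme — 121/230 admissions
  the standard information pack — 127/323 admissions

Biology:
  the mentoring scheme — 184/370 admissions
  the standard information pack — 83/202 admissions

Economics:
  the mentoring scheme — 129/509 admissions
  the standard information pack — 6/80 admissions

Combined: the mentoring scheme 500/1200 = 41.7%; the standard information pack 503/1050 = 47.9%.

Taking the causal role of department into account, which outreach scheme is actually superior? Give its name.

Since department is a pre-existing factor (not a product of the outreach scheme) and it affects the outcome on its own, it is a confounder. The stratified rates, not the pooled rate, identify the causal effect.
Within each level — Business: 72.5% vs 64.5%; History: 52.6% vs 39.3%; Biology: 49.7% vs 41.1%; Economics: 25.3% vs 7.5% — the mentoring scheme is higher every time.

the mentoring scheme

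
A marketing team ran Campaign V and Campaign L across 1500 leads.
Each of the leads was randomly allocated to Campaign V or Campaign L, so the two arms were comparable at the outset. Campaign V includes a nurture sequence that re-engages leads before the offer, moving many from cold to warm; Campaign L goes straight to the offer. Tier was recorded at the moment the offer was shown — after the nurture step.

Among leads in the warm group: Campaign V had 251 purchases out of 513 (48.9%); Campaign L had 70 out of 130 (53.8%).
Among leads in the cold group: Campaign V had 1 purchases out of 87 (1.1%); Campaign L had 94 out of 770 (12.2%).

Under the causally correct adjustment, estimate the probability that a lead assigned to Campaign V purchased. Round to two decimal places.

Engagement tier here is a post-treatment variable shaped by the campaign; conditioning on it would introduce bias rather than remove it. The overall comparison is the causal one.
So P(outcome | do(Campaign V)) is just the pooled rate for Campaign V: 252/600 = 0.420.

0.42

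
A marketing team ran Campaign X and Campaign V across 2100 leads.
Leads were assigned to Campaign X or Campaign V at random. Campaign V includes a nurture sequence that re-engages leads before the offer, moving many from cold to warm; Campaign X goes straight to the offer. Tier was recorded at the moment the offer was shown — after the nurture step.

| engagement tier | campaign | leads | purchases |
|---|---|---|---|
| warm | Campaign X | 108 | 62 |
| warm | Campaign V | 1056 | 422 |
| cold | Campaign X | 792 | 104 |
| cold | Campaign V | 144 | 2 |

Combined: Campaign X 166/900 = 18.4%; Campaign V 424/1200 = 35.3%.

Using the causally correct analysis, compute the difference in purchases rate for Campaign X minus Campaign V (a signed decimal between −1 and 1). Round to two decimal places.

-0.17

The stratified and pooled comparisons disagree (Campaign X wins within each engagement tier; Campaign V wins overall), so the answer turns on the causal role of engagement tier.
Stratifying would compare campaigns among leads the campaigns themselves sorted into engagement tier groups — a form of selection on an intermediate. The unconditioned pooled rates give the total causal effect.
The causal difference is the pooled difference: 0.184 − 0.353 = -0.169.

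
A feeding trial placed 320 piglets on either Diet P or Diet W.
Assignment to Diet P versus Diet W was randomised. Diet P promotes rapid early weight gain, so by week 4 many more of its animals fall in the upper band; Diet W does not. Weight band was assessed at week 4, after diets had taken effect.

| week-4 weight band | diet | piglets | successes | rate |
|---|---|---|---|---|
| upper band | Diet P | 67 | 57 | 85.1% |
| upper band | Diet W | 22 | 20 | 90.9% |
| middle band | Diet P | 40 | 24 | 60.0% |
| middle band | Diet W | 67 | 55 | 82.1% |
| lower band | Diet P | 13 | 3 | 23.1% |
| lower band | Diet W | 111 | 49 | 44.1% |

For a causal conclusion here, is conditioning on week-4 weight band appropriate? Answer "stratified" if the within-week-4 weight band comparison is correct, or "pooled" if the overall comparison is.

pooled

Week-4 weight band lies on the pathway diet → week-4 weight band → outcome, so adjusting for it blocks the indirect effect. For the total causal effect of diet, use the unadjusted pooled rates.
Pooled: Diet P 70.0% vs Diet W 62.0%; Diet P is higher overall.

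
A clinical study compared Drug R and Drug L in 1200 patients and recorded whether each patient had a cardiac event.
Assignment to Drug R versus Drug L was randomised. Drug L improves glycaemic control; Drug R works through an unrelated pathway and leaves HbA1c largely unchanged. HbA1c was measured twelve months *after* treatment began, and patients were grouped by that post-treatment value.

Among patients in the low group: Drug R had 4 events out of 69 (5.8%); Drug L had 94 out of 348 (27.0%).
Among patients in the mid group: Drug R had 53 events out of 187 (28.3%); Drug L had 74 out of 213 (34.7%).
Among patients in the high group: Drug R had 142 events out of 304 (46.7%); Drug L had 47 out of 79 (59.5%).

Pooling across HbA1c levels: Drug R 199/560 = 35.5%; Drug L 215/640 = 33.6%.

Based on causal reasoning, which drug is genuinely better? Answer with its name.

Drug L

Drug R is lower inside every HbA1c stratum but Drug L is lower in aggregate. Whether to stratify depends on how HbA1c relates to the drug.
HbA1c is downstream of the drug. One should not condition on a consequence of treatment, so the overall rates are the right comparison.
Pooled: Drug R 35.5% vs Drug L 33.6%; Drug L is lower overall.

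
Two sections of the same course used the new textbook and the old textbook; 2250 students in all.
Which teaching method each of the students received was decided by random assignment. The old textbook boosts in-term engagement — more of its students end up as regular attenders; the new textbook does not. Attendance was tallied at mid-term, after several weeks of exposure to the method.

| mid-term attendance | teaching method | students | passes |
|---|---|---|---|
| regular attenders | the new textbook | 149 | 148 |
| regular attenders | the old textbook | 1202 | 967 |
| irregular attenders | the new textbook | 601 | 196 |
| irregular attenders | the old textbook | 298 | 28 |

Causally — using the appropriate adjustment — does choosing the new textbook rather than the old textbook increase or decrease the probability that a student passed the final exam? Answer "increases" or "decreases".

decreases

The mid-term attendance-specific comparison favours the new textbook throughout, but the pooled figures favour the old textbook. The question is whether to condition on mid-term attendance.
Mid-term attendance here is a post-treatment variable shaped by the teaching method; conditioning on it would introduce bias rather than remove it. The overall comparison is the causal one.
Pooled: the new textbook 45.9% vs the old textbook 66.3%; the old textbook is higher overall.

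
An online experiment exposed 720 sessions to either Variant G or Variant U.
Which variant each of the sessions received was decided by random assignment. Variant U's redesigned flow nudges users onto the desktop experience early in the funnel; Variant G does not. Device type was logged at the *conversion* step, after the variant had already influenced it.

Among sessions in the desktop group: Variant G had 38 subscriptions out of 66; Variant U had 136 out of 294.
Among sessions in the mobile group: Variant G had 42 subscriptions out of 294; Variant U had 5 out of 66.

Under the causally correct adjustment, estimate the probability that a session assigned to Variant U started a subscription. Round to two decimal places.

The device type-specific comparison favours Variant G throughout, but the pooled figures favour Variant U. The question is whether to condition on device type.
Device type lies on the pathway variant → device type → outcome, so adjusting for it blocks the indirect effect. For the total causal effect of variant, use the unadjusted pooled rates.
So P(outcome | do(Variant U)) is just the pooled rate for Variant U: 141/360 = 0.392.

0.39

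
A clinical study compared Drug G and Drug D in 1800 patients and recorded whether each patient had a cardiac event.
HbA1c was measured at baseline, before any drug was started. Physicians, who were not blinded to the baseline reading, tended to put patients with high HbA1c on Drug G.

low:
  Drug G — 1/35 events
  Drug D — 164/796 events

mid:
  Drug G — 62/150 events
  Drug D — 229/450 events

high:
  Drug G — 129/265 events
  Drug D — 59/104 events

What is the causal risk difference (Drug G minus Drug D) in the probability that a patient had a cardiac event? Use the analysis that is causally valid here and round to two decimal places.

-0.13

The stratified and pooled comparisons disagree (Drug G wins within each HbA1c; Drug D wins overall), so the answer turns on the causal role of HbA1c.
HbA1c satisfies the back-door criterion: it is not a descendant of the drug, and it blocks the spurious path from drug to outcome. Adjusting for it (i.e., using the within-HbA1c rates) gives the causal effect.
Adjusting over the population distribution of HbA1c: 0.462·(0.029−0.206) + 0.333·(0.413−0.509) + 0.205·(0.487−0.567) = -0.130.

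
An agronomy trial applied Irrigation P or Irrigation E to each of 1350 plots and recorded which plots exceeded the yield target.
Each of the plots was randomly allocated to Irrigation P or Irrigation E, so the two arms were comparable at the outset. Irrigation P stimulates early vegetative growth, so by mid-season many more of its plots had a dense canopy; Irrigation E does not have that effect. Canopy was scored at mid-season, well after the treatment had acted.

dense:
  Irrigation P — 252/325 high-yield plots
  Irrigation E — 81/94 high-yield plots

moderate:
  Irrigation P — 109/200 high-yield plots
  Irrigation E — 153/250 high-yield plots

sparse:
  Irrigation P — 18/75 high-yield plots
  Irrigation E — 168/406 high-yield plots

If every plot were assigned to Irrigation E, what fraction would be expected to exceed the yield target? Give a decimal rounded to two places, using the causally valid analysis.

Irrigation E is higher inside every mid-season canopy stratum but Irrigation P is higher in aggregate. Whether to stratify depends on how mid-season canopy relates to the irrigation.
Stratifying would compare irrigations among plots the irrigations themselves sorted into mid-season canopy groups — a form of selection on an intermediate. The unconditioned pooled rates give the total causal effect.
So P(outcome | do(Irrigation E)) is just the pooled rate for Irrigation E: 402/750 = 0.536.

0.54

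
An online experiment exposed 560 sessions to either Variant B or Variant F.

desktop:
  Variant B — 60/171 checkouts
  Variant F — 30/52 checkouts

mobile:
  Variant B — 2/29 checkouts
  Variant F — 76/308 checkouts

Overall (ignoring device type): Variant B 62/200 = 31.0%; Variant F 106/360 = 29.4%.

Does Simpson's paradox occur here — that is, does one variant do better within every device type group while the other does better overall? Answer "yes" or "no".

Within each device type level (desktop 35.1% vs 57.7%; mobile 6.9% vs 24.7%), Variant F has the higher rate every time. Pooled: 31.0% vs 29.4% — Variant B has the higher rate overall. The two comparisons disagree.

yes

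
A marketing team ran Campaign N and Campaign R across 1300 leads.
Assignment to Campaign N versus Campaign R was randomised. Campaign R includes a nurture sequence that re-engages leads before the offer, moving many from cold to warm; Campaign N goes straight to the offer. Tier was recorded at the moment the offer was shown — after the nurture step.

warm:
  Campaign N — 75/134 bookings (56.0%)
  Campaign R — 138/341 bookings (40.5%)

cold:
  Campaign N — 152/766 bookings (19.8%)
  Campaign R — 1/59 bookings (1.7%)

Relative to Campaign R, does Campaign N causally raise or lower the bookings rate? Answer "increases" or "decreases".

The stratified and pooled comparisons disagree (Campaign N wins within each engagement tier; Campaign R wins overall), so the answer turns on the causal role of engagement tier.
Stratifying would compare campaigns among leads the campaigns themselves sorted into engagement tier groups — a form of selection on an intermediate. The unconditioned pooled rates give the total causal effect.
Pooled: Campaign N 25.2% vs Campaign R 34.8%; Campaign R is higher overall.

decreases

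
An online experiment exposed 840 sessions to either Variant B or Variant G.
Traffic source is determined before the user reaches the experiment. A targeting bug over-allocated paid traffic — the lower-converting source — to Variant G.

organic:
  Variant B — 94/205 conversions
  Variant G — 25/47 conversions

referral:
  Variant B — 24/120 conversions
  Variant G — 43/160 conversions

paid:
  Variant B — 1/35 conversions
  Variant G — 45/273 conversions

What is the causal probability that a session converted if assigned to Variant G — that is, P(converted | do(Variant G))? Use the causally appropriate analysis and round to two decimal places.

0.31

Within every traffic source level Variant G has the higher rate, yet pooled Variant B does — Simpson's reversal.
Traffic source satisfies the back-door criterion: it is not a descendant of the variant, and it blocks the spurious path from variant to outcome. Adjusting for it (i.e., using the within-traffic source rates) gives the causal effect.
Standardising Variant G to the population traffic source mix: 0.300·25/47 + 0.333·43/160 + 0.367·45/273 = 0.310.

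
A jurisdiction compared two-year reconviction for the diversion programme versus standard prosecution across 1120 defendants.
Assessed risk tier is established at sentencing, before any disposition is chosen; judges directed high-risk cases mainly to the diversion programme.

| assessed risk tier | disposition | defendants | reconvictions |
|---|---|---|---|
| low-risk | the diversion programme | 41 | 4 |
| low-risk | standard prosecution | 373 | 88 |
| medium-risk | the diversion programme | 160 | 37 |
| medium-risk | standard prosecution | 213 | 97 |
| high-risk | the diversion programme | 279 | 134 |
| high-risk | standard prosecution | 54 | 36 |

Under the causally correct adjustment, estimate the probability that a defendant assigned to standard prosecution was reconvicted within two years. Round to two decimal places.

Since assessed risk tier is a pre-existing factor (not a product of the disposition) and it affects the outcome on its own, it is a confounder. The stratified rates, not the pooled rate, identify the causal effect.
Standardising standard prosecution to the population assessed risk tier mix: 0.370·88/373 + 0.333·97/213 + 0.297·36/54 = 0.437.

0.44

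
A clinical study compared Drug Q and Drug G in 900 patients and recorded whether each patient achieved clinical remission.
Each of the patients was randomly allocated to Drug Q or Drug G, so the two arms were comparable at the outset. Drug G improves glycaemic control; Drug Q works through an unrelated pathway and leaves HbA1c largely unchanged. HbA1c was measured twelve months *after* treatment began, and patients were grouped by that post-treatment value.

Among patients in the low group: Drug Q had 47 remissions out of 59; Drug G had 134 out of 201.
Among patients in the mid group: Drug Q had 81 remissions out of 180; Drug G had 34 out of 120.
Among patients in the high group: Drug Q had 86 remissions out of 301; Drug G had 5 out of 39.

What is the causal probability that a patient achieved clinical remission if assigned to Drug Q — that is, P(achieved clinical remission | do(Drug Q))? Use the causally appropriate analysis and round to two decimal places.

0.40

The HbA1c-specific comparison favours Drug Q throughout, but the pooled figures favour Drug G. The question is whether to condition on HbA1c.
HbA1c is downstream of the drug. One should not condition on a consequence of treatment, so the overall rates are the right comparison.
So P(outcome | do(Drug Q)) is just the pooled rate for Drug Q: 214/540 = 0.396.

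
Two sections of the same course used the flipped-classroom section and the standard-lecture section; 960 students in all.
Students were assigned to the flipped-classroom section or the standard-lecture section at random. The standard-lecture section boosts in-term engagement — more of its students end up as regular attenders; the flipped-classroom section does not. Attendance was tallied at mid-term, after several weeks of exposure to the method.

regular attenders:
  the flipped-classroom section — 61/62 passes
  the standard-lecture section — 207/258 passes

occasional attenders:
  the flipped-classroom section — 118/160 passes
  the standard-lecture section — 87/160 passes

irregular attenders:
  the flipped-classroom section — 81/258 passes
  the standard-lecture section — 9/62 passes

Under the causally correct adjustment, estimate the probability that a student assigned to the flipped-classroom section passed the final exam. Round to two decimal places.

the flipped-classroom section is higher inside every mid-term attendance stratum but the standard-lecture section is higher in aggregate. Whether to stratify depends on how mid-term attendance relates to the teaching method.
Stratifying would compare teaching methods among students the teaching methods themselves sorted into mid-term attendance groups — a form of selection on an intermediate. The unconditioned pooled rates give the total causal effect.
So P(outcome | do(the flipped-classroom section)) is just the pooled rate for the flipped-classroom section: 260/480 = 0.542.

0.54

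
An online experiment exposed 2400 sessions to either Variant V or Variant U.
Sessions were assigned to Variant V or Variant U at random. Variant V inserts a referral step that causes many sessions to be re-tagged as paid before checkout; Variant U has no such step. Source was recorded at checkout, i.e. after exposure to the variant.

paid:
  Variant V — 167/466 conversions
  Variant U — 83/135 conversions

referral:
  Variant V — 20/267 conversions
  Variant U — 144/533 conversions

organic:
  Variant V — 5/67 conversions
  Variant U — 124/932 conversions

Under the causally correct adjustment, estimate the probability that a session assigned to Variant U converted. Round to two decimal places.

Because the variant influences traffic source, traffic source is a post-treatment mediator, not a confounder. Stratifying on it would bias the estimate; the causal effect is the crude pooled difference.
So P(outcome | do(Variant U)) is just the pooled rate for Variant U: 351/1600 = 0.219.

0.22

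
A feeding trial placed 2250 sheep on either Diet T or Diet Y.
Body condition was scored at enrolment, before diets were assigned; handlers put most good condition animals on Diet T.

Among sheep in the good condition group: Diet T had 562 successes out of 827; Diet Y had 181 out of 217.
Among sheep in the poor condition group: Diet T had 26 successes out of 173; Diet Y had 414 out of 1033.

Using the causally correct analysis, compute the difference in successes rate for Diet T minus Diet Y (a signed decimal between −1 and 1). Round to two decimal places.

-0.21

The starting body condition-specific comparison favours Diet Y throughout, but the pooled figures favour Diet T. The question is whether to condition on starting body condition.
Starting body condition satisfies the back-door criterion: it is not a descendant of the diet, and it blocks the spurious path from diet to outcome. Adjusting for it (i.e., using the within-starting body condition rates) gives the causal effect.
Adjusting over the population distribution of starting body condition: 0.464·(0.680−0.834) + 0.536·(0.150−0.401) = -0.206.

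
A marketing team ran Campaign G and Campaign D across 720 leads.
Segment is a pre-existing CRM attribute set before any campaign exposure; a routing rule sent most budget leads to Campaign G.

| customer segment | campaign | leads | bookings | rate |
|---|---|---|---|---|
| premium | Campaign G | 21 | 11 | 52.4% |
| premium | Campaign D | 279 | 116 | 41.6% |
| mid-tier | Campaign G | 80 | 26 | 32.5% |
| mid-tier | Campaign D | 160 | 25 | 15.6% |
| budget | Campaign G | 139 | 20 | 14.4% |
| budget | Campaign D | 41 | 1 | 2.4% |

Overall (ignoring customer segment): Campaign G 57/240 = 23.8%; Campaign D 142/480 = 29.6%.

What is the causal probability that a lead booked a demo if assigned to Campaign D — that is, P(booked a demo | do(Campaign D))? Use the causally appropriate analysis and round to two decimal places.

0.23

The imbalance in customer segment arose from how leads were allocated, not from anything the campaign did; and customer segment independently affects the outcome. The pooled gap is confounded — condition on customer segment.
Standardising Campaign D to the population customer segment mix: 0.417·116/279 + 0.333·25/160 + 0.250·1/41 = 0.231.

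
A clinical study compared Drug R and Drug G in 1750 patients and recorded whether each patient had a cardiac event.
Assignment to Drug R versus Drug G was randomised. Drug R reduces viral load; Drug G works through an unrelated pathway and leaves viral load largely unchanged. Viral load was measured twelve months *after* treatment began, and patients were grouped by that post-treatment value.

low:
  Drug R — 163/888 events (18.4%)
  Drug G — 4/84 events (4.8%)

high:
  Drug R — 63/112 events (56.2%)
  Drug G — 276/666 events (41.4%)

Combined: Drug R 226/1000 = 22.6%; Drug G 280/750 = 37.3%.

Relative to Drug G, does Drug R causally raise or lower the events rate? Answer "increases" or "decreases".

decreases

The stratified and pooled comparisons disagree (Drug G wins within each viral load; Drug R wins overall), so the answer turns on the causal role of viral load.
Viral load is recorded after the drug and is itself shifted by it — it sits on the causal path from drug to outcome. Conditioning on a mediator would strip out part of the effect we want; the pooled comparison gives the total causal effect.
Pooled: Drug R 22.6% vs Drug G 37.3%; Drug R is lower overall.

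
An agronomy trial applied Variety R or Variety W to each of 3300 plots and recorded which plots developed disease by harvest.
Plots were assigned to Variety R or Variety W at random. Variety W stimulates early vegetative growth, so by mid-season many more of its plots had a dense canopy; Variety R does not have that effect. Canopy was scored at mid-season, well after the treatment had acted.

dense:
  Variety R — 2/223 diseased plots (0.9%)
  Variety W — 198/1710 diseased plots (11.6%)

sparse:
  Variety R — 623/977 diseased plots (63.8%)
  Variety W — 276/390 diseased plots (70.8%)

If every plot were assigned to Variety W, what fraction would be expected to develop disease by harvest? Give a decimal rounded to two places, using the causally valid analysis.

The mid-season canopy-specific comparison favours Variety R throughout, but the pooled figures favour Variety W. The question is whether to condition on mid-season canopy.
Mid-season canopy is downstream of the variety. One should not condition on a consequence of treatment, so the overall rates are the right comparison.
So P(outcome | do(Variety W)) is just the pooled rate for Variety W: 474/2100 = 0.226.

0.23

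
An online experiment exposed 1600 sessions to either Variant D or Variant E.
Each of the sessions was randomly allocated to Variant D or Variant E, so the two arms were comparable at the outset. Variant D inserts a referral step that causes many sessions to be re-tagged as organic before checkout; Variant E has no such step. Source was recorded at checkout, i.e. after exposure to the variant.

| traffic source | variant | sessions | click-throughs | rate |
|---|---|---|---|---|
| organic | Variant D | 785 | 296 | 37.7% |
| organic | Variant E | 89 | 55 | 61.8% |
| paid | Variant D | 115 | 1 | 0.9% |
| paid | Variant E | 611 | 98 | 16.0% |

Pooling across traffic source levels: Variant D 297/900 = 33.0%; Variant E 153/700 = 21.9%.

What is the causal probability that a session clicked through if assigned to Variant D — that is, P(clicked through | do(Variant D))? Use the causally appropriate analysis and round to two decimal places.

0.33

Traffic source is recorded after the variant and is itself shifted by it — it sits on the causal path from variant to outcome. Conditioning on a mediator would strip out part of the effect we want; the pooled comparison gives the total causal effect.
So P(outcome | do(Variant D)) is just the pooled rate for Variant D: 297/900 = 0.330.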